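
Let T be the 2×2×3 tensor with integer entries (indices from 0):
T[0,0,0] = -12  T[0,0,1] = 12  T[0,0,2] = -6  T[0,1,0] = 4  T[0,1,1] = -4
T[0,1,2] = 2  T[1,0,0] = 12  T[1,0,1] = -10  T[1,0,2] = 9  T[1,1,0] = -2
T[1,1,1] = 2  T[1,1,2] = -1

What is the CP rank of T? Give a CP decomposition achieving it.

Lower bound: the mode-2 unfolding of T (rows indexed by j, columns by (i,k) = (0,0), (0,1), (0,2), (1,0), (1,1), (1,2)) is [[-12, 12, -6, 12, -10, 9], [4, -4, 2, -2, 2, -1]].
There the 2×2 minor on rows j ∈ {0, 1}, columns (i,k) ∈ {(0,0), (1,0)} is det [[-12, 12], [4, -2]] = -24 ≠ 0, so this unfolding has rank ≥ 2; CP rank is at least every unfolding rank, so rank(T) ≥ 2. (Unfolding ranks only ever bound the CP rank from below — rank(T) can be strictly larger than all of them — so the matching upper bound has to come from an explicit 2-term decomposition.)
Upper bound — finding two terms. Write S_k = T[:,:,k] for the frontal slices: S₀ = [[-12, 4], [12, -2]], S₁ = [[12, -4], [-10, 2]], S₂ = [[-6, 2], [9, -1]].
If T = a₁ ∘ b₁ ∘ c₁ + a₂ ∘ b₂ ∘ c₂ then each S_k = c₁[k]·a₁b₁ᵀ + c₂[k]·a₂b₂ᵀ. S₀ and S₁ are linearly independent, so a₁b₁ᵀ and a₂b₂ᵀ must span the same plane of matrices: they are the rank-1 matrices of the form x·S₀ + y·S₁.
det(x·S₀ + y·S₁) is −24·x² + 40·xy − 16·y² = (-8)·(3·x − 2·y)(x − y), vanishing at (x:y) = (2:3) and (1:1).
M₁ = 2·S₀ + 3·S₁ = [[12, -4], [-6, 2]] = 2·[2, -1][3, -1]ᵀ and M₂ = S₀ + S₁ = [[0, 0], [2, 0]] = 2·[0, 1][1, 0]ᵀ, so take a₁ = [2, -1], b₁ = [3, -1], a₂ = [0, 1], b₂ = [1, 0].
Each slice is an integer combination of E₁ = a₁b₁ᵀ and E₂ = a₂b₂ᵀ: S₀ = −2·E₁ + 6·E₂, S₁ = 2·E₁ − 4·E₂, S₂ = −E₁ + 6·E₂; reading off coefficients, c₁ = [-2, 2, -1] and c₂ = [6, -4, 6].
Hence T = [2, -1] ∘ [3, -1] ∘ [-2, 2, -1] + [0, 1] ∘ [1, 0] ∘ [6, -4, 6], so rank(T) ≤ 2.
These bounds meet, so rank(T) = 2.
Check entry T[1,0,0] = 12: (-1)·(3)·(-2) + (1)·(1)·(6) = 12.

rank(T) = 2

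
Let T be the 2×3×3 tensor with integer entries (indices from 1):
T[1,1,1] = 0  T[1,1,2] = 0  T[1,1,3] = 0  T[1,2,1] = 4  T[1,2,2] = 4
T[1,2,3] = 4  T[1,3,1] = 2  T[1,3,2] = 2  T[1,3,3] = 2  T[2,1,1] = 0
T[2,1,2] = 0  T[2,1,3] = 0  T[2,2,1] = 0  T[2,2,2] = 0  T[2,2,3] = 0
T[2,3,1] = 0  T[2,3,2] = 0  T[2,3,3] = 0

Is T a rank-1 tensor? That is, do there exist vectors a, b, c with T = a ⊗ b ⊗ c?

Yes

The mode-1 fibre T[:,2,1] = [4, 0] gives a = [1, 0] (primitive direction); the mode-2 fibre T[1,:,1] = [0, 4, 2] gives b = [0, 2, 1]; then c[k] = T[1,2,k] / (a[1]·b[2]) = [4, 4, 4] / 2 = [2, 2, 2].
Expanding [1, 0] ⊗ [0, 2, 1] ⊗ [2, 2, 2] reproduces all 18 entries of T, so T = [1, 0] ⊗ [0, 2, 1] ⊗ [2, 2, 2] and rank(T) ≤ 1.
Equivalently every frontal slice T[:,:,k] is c[k] times the rank-1 matrix [1, 0] ⊗ [0, 2, 1]. So T has rank 1 (it is nonzero).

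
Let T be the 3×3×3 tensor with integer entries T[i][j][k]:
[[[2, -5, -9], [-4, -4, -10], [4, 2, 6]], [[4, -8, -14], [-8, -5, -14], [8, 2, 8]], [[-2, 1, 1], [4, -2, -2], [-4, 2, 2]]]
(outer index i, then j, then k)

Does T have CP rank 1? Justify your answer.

The mode-3 unfolding of T (rows indexed by k, columns by (i,j) = (0,0), (0,1), (0,2), (1,0), (1,1), (1,2), (2,0), (2,1), (2,2)) is [[2, -4, 4, 4, -8, 8, -2, 4, -4], [-5, -4, 2, -8, -5, 2, 1, -2, 2], [-9, -10, 6, -14, -14, 8, 1, -2, 2]].
There the 2×2 minor on rows k ∈ {0, 1}, columns (i,j) ∈ {(0,0), (0,1)} is det [[2, -4], [-5, -4]] = -28 ≠ 0, so this unfolding has rank ≥ 2; CP rank is at least every unfolding rank, so rank(T) ≥ 2.
In particular rank(T) ≥ 2 > 1, so T is not rank-1.

No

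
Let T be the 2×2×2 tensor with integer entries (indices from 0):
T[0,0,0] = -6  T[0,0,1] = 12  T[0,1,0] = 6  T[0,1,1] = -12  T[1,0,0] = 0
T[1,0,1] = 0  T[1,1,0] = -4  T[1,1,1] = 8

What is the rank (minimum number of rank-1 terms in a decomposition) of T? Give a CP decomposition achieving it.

Lower bound: the mode-2 unfolding of T (rows indexed by j, columns by (i,k) = (0,0), (0,1), (1,0), (1,1)) is [[-6, 12, 0, 0], [6, -12, -4, 8]].
There the 2×2 minor on rows j ∈ {0, 1}, columns (i,k) ∈ {(0,0), (1,0)} is det [[-6, 0], [6, -4]] = 24 ≠ 0, so this unfolding has rank ≥ 2; CP rank is at least every unfolding rank, so rank(T) ≥ 2. (Flattening ranks never certify an upper bound on CP rank; for that we must actually write T with 2 rank-1 terms.)
Upper bound — finding two terms. Every mode-3 slice of T is a multiple of one matrix: T[:,:,k] = c[k]·M with c = [1, -2] and M = [[-6, 6], [0, -4]] (rows indexed by i, columns by j). So it suffices to write M as a sum of two rank-1 matrices.
Splitting M by its rows (i = 0, 1), M = [1, 0][-6, 6]ᵀ + [0, 1][0, -4]ᵀ.
Hence T = [1, 0] ⊗ [-6, 6] ⊗ [1, -2] + [0, 1] ⊗ [0, -4] ⊗ [1, -2], so rank(T) ≤ 2.
These bounds meet, so rank(T) = 2.
Check entry T[1,1,0] = -4: (0)·(6)·(1) + (1)·(-4)·(1) = -4.

rank(T) = 2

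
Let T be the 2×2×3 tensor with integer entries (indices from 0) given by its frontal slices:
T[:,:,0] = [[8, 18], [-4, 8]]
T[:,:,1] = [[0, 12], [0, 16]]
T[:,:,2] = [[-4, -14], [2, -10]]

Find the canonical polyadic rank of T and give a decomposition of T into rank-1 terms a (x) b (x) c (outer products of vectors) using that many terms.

Lower bound: the mode-3 unfolding of T (rows indexed by k, columns by (i,j) = (0,0), (0,1), (1,0), (1,1)) is [[8, 18, -4, 8], [0, 12, 0, 16], [-4, -14, 2, -10]].
There the 3×3 minor on rows k ∈ {0, 1, 2}, columns (i,j) ∈ {(0,0), (0,1), (1,1)} is det [[8, 18, 8], [0, 12, 16], [-4, -14, -10]] = 64 ≠ 0, so this unfolding has rank ≥ 3; CP rank is at least every unfolding rank, so rank(T) ≥ 3. (This is only a lower bound: in general the CP rank may exceed every unfolding rank, so we still need to exhibit 3 rank-1 terms summing to T.)
Upper bound: T is a sum of 3 rank-1 terms, T = [1, 1] (x) [0, 1] (x) [8, 8, -8] + [1, 2] (x) [0, 1] (x) [2, 4, -2] + [2, -1] (x) [1, 1] (x) [4, 0, -2] (one valid choice — decompositions are not unique — normalised so each a, b is primitive with positive first nonzero entry; check it by expanding all entries), so rank(T) ≤ 3.
These bounds meet, so rank(T) = 3.

rank(T) = 3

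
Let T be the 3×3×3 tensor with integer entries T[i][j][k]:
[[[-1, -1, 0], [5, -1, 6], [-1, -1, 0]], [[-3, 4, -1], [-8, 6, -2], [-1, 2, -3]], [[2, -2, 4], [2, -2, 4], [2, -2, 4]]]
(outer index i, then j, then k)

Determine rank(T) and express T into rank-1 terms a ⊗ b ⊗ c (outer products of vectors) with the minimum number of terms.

Lower bound: the mode-1 unfolding of T (rows indexed by i, columns by (j,k) = (0,0), (0,1), (0,2), (1,0), (1,1), (1,2), (2,0), (2,1), (2,2)) is [[-1, -1, 0, 5, -1, 6, -1, -1, 0], [-3, 4, -1, -8, 6, -2, -1, 2, -3], [2, -2, 4, 2, -2, 4, 2, -2, 4]].
There the 3×3 minor on rows i ∈ {0, 1, 2}, columns (j,k) ∈ {(0,0), (0,1), (0,2)} is det [[-1, -1, 0], [-3, 4, -1], [2, -2, 4]] = -24 ≠ 0, so this unfolding has rank ≥ 3; CP rank is at least every unfolding rank, so rank(T) ≥ 3. (Flattening ranks never certify an upper bound on CP rank; for that we must actually write T with 3 rank-1 terms.)
Upper bound: T is a sum of 3 rank-1 terms, T = (0, 1, 0) ⊗ (1, 2, 0) ⊗ (-2, 2, 2) + (1, -2, 2) ⊗ (1, 1, 1) ⊗ (1, -1, 2) + (2, -1, 0) ⊗ (1, -2, 1) ⊗ (-1, 0, -1) (one valid choice — decompositions are not unique — normalised so each a, b is primitive with positive first nonzero entry; check it by expanding all entries), so rank(T) ≤ 3.
These bounds meet, so rank(T) = 3.

rank(T) = 3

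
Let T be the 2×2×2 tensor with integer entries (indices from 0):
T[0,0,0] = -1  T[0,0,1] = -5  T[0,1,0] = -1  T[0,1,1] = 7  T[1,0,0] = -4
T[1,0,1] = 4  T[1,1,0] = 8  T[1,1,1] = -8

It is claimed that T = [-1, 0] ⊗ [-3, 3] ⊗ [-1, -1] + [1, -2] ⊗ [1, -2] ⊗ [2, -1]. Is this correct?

Reconstruct entry (0,0,1) from the claimed factors: Σₗ aₗ[0]bₗ[0]cₗ[1] = (-1)·(-3)·(-1) + (1)·(1)·(-1) = -4, but T[0,0,1] = -5. The claim is false.

No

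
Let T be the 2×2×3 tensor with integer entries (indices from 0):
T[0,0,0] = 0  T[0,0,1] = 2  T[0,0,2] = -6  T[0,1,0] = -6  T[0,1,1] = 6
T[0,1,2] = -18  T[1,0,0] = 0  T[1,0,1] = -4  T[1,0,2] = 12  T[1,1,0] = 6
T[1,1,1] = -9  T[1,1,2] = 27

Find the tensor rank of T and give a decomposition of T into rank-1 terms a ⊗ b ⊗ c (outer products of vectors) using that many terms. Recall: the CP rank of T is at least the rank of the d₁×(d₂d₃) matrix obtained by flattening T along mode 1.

rank(T) = 2

Lower bound: the mode-3 unfolding of T (rows indexed by k, columns by (i,j) = (0,0), (0,1), (1,0), (1,1)) is [[0, -6, 0, 6], [2, 6, -4, -9], [-6, -18, 12, 27]].
There the 2×2 minor on rows k ∈ {0, 1}, columns (i,j) ∈ {(0,0), (0,1)} is det [[0, -6], [2, 6]] = 12 ≠ 0, so this unfolding has rank ≥ 2; CP rank is at least every unfolding rank, so rank(T) ≥ 2. (Unfolding ranks only ever bound the CP rank from below — rank(T) can be strictly larger than all of them — so the matching upper bound has to come from an explicit 2-term decomposition.)
Upper bound — finding two terms. Write S_k = T[:,:,k] for the frontal slices: S₀ = [[0, -6], [0, 6]], S₁ = [[2, 6], [-4, -9]], S₂ = [[-6, -18], [12, 27]].
If T = a₁ ⊗ b₁ ⊗ c₁ + a₂ ⊗ b₂ ⊗ c₂ then each S_k = c₁[k]·a₁b₁ᵀ + c₂[k]·a₂b₂ᵀ. S₀ and S₁ are linearly independent, so a₁b₁ᵀ and a₂b₂ᵀ must span the same plane of matrices: they are the rank-1 matrices of the form x·S₀ + y·S₁.
det(x·S₀ + y·S₁) is −12·xy + 6·y² = (-6)·(2·x − y)(y), vanishing at (x:y) = (1:2) and (1:0).
M₁ = S₀ + 2·S₁ = [[4, 6], [-8, -12]] = 2·[1, -2][2, 3]ᵀ and M₂ = S₀ = [[0, -6], [0, 6]] = (-6)·[1, -1][0, 1]ᵀ, so take a₁ = [1, -2], b₁ = [2, 3], a₂ = [1, -1], b₂ = [0, 1].
Each slice is an integer combination of E₁ = a₁b₁ᵀ and E₂ = a₂b₂ᵀ: S₀ = −6·E₂, S₁ = E₁ + 3·E₂, S₂ = −3·E₁ − 9·E₂; reading off coefficients, c₁ = [0, 1, -3] and c₂ = [-6, 3, -9].
Hence T = [1, -2] ⊗ [2, 3] ⊗ [0, 1, -3] + [1, -1] ⊗ [0, 1] ⊗ [-6, 3, -9], so rank(T) ≤ 2.
These bounds meet, so rank(T) = 2.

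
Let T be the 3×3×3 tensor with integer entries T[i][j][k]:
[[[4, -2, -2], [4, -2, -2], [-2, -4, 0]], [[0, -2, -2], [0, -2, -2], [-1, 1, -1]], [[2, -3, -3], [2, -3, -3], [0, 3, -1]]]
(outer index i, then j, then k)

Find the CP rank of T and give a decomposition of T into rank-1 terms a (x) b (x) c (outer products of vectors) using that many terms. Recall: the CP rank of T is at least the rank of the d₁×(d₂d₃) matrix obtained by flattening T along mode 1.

Lower bound: the mode-1 unfolding of T (rows indexed by i, columns by (j,k) = (0,0), (0,1), (0,2), (1,0), (1,1), (1,2), (2,0), (2,1), (2,2)) is [[4, -2, -2, 4, -2, -2, -2, -4, 0], [0, -2, -2, 0, -2, -2, -1, 1, -1], [2, -3, -3, 2, -3, -3, 0, 3, -1]].
There the 3×3 minor on rows i ∈ {0, 1, 2}, columns (j,k) ∈ {(0,0), (0,1), (2,0)} is det [[4, -2, -2], [0, -2, -1], [2, -3, 0]] = -16 ≠ 0, so this unfolding has rank ≥ 3; CP rank is at least every unfolding rank, so rank(T) ≥ 3. (Flattening ranks never certify an upper bound on CP rank; for that we must actually write T with 3 rank-1 terms.)
Upper bound: T is a sum of 3 rank-1 terms, T = (0, 1, 1) (x) (1, 1, 1) (x) (-2, -1, -1) + (2, -1, -2) (x) (0, 0, 1) (x) (-1, -2, 0) + (2, 1, 2) (x) (1, 1, 0) (x) (2, -1, -1) (one valid choice — decompositions are not unique — normalised so each a, b is primitive with positive first nonzero entry; check it by expanding all entries), so rank(T) ≤ 3.
These bounds meet, so rank(T) = 3.

rank(T) = 3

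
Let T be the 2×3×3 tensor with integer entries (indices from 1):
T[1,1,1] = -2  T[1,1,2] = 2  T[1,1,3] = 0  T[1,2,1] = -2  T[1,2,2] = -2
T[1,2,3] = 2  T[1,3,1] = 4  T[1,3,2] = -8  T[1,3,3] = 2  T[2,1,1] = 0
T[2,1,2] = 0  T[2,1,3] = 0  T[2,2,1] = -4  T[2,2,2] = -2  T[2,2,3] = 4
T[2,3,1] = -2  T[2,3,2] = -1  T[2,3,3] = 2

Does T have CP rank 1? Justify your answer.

No

The mode-2 unfolding of T (rows indexed by j, columns by (i,k) = (1,1), (1,2), (1,3), (2,1), (2,2), (2,3)) is [[-2, 2, 0, 0, 0, 0], [-2, -2, 2, -4, -2, 4], [4, -8, 2, -2, -1, 2]].
There the 3×3 minor on rows j ∈ {1, 2, 3}, columns (i,k) ∈ {(1,1), (1,2), (2,1)} is det [[-2, 2, 0], [-2, -2, -4], [4, -8, -2]] = 16 ≠ 0, so this unfolding has rank ≥ 3; CP rank is at least every unfolding rank, so rank(T) ≥ 3.
In particular rank(T) ≥ 3 > 1, so T is not rank-1.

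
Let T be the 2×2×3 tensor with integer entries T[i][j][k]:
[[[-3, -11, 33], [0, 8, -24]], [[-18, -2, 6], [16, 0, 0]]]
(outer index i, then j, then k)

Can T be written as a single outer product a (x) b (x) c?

No

The mode-1 unfolding of T (rows indexed by i, columns by (j,k) = (0,0), (0,1), (0,2), (1,0), (1,1), (1,2)) is [[-3, -11, 33, 0, 8, -24], [-18, -2, 6, 16, 0, 0]].
There the 2×2 minor on rows i ∈ {0, 1}, columns (j,k) ∈ {(0,0), (0,1)} is det [[-3, -11], [-18, -2]] = -192 ≠ 0, so this unfolding has rank ≥ 2; CP rank is at least every unfolding rank, so rank(T) ≥ 2.
In particular rank(T) ≥ 2 > 1, so T is not rank-1.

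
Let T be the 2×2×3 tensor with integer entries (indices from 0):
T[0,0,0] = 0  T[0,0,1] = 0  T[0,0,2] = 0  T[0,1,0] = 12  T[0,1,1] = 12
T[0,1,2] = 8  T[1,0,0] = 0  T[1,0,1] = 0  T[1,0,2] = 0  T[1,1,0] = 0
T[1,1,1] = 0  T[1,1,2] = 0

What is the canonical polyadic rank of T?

1

Lower bound: T ≠ 0 (e.g. T[0,1,0] = 12), so rank(T) ≥ 1.
Upper bound: if T = a ⊗ b ⊗ c then every fibre of T is a multiple of the corresponding factor, so read the factors off the fibres through the nonzero entry T[0,1,0] = 12.
The mode-1 fibre T[:,1,0] = [12, 0] gives a = [1, 0] (primitive direction); the mode-2 fibre T[0,:,0] = [0, 12] gives b = [0, 1]; then c[k] = T[0,1,k] / (a[0]·b[1]) = [12, 12, 8] / 1 = [12, 12, 8].
Expanding [1, 0] ⊗ [0, 1] ⊗ [12, 12, 8] reproduces all 12 entries of T, so T = [1, 0] ⊗ [0, 1] ⊗ [12, 12, 8] and rank(T) ≤ 1.
These bounds meet, so rank(T) = 1.
Check entry T[0,0,2] = 0: (1)·(0)·(8) = 0.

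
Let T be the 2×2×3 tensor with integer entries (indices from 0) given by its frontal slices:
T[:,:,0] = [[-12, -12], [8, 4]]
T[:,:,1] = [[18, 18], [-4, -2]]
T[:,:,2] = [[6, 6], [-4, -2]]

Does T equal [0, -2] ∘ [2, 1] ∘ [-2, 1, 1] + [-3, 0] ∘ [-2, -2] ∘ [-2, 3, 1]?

Yes

Reconstruct entrywise from the claimed factors. For example, T[1,0,1] = -4 and Σₗ aₗ[1]bₗ[0]cₗ[1] = (-2)·(2)·(1) + (0)·(-2)·(3) = -4; checking all 12 entries, every one matches. The claim holds.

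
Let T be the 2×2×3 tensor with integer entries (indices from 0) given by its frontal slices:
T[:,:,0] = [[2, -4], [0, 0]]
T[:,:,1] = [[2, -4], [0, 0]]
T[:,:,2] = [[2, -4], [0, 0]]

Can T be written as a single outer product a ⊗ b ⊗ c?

Yes

If T = a ⊗ b ⊗ c then every fibre of T is a multiple of the corresponding factor, so read the factors off the fibres through the nonzero entry T[0,0,0] = 2.
The mode-1 fibre T[:,0,0] = [2, 0] gives a = (1, 0) (primitive direction); the mode-2 fibre T[0,:,0] = [2, -4] gives b = (1, -2); then c[k] = T[0,0,k] / (a[0]·b[0]) = [2, 2, 2] / 1 = (2, 2, 2).
Expanding (1, 0) ⊗ (1, -2) ⊗ (2, 2, 2) reproduces all 12 entries of T, so T = (1, 0) ⊗ (1, -2) ⊗ (2, 2, 2) and rank(T) ≤ 1.
Equivalently every frontal slice T[:,:,k] is c[k] times the rank-1 matrix (1, 0) ⊗ (1, -2). So T has rank 1 (it is nonzero).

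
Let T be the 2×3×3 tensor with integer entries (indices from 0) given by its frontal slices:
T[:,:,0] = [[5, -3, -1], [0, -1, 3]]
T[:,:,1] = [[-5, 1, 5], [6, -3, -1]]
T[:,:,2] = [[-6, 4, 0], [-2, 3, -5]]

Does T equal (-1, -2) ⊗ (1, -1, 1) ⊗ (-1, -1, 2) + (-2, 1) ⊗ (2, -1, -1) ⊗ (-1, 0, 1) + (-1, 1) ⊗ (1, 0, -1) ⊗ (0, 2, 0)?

No

Reconstruct entry (0,0,1) from the claimed factors: Σₗ aₗ[0]bₗ[0]cₗ[1] = (-1)·(1)·(-1) + (-2)·(2)·(0) + (-1)·(1)·(2) = -1, but T[0,0,1] = -5. The claim is false.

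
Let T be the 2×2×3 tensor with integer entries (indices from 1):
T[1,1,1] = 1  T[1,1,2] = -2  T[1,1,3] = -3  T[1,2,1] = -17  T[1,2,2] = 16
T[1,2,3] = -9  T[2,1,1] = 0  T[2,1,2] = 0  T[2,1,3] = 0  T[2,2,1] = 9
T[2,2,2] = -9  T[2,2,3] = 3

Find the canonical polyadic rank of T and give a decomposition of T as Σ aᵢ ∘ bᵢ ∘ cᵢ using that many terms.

Lower bound: the mode-1 unfolding of T (rows indexed by i, columns by (j,k) = (1,1), (1,2), (1,3), (2,1), (2,2), (2,3)) is [[1, -2, -3, -17, 16, -9], [0, 0, 0, 9, -9, 3]].
There the 2×2 minor on rows i ∈ {1, 2}, columns (j,k) ∈ {(1,1), (2,1)} is det [[1, -17], [0, 9]] = 9 ≠ 0, so this unfolding has rank ≥ 2; CP rank is at least every unfolding rank, so rank(T) ≥ 2. (Unfolding ranks only ever bound the CP rank from below — rank(T) can be strictly larger than all of them — so the matching upper bound has to come from an explicit 2-term decomposition.)
Upper bound — finding two terms. Write S_k = T[:,:,k] for the frontal slices: S₁ = [[1, -17], [0, 9]], S₂ = [[-2, 16], [0, -9]], S₃ = [[-3, -9], [0, 3]].
If T = a₁ ∘ b₁ ∘ c₁ + a₂ ∘ b₂ ∘ c₂ then each S_k = c₁[k]·a₁b₁ᵀ + c₂[k]·a₂b₂ᵀ. S₁ and S₂ are linearly independent, so a₁b₁ᵀ and a₂b₂ᵀ must span the same plane of matrices: they are the rank-1 matrices of the form x·S₁ + y·S₂.
det(x·S₁ + y·S₂) is 9·x² − 27·xy + 18·y² = 9·(x − 2·y)(x − y), vanishing at (x:y) = (2:1) and (1:1).
M₁ = 2·S₁ + S₂ = [[0, -18], [0, 9]] = (-9)·[2, -1][0, 1]ᵀ and M₂ = S₁ + S₂ = [[-1, -1], [0, 0]] = −[1, 0][1, 1]ᵀ, so take a₁ = [2, -1], b₁ = [0, 1], a₂ = [1, 0], b₂ = [1, 1].
Each slice is an integer combination of E₁ = a₁b₁ᵀ and E₂ = a₂b₂ᵀ: S₁ = −9·E₁ + E₂, S₂ = 9·E₁ − 2·E₂, S₃ = −3·E₁ − 3·E₂; reading off coefficients, c₁ = [-9, 9, -3] and c₂ = [1, -2, -3].
Hence T = [2, -1] ∘ [0, 1] ∘ [-9, 9, -3] + [1, 0] ∘ [1, 1] ∘ [1, -2, -3], so rank(T) ≤ 2.
These bounds meet, so rank(T) = 2.

rank(T) = 2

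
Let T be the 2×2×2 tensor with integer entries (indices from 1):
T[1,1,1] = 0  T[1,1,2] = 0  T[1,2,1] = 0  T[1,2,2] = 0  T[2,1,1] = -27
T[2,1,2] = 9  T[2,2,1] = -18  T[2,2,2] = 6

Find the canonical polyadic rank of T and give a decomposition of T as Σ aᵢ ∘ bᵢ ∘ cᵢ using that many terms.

rank(T) = 1

Lower bound: T ≠ 0 (e.g. T[2,1,1] = -27), so rank(T) ≥ 1.
Upper bound: if T = a ∘ b ∘ c then every fibre of T is a multiple of the corresponding factor, so read the factors off the fibres through the nonzero entry T[2,1,1] = -27.
The mode-1 fibre T[:,1,1] = [0, -27] gives a = (0, 1) (primitive direction); the mode-2 fibre T[2,:,1] = [-27, -18] gives b = (3, 2); then c[k] = T[2,1,k] / (a[2]·b[1]) = [-27, 9] / 3 = (-9, 3).
Expanding (0, 1) ∘ (3, 2) ∘ (-9, 3) reproduces all 8 entries of T, so T = (0, 1) ∘ (3, 2) ∘ (-9, 3) and rank(T) ≤ 1.
These bounds meet, so rank(T) = 1.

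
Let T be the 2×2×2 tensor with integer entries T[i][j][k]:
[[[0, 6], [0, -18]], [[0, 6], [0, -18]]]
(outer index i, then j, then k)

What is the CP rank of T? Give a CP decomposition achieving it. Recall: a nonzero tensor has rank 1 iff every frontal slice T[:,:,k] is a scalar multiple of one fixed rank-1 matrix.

rank(T) = 1

Lower bound: T ≠ 0 (e.g. T[0,0,1] = 6), so rank(T) ≥ 1.
Upper bound: if T = a ⊗ b ⊗ c then every fibre of T is a multiple of the corresponding factor, so read the factors off the fibres through the nonzero entry T[0,0,1] = 6.
The mode-1 fibre T[:,0,1] = [6, 6] gives a = [1, 1] (primitive direction); the mode-2 fibre T[0,:,1] = [6, -18] gives b = [1, -3]; then c[k] = T[0,0,k] / (a[0]·b[0]) = [0, 6] / 1 = [0, 6].
Expanding [1, 1] ⊗ [1, -3] ⊗ [0, 6] reproduces all 8 entries of T, so T = [1, 1] ⊗ [1, -3] ⊗ [0, 6] and rank(T) ≤ 1.
These bounds meet, so rank(T) = 1.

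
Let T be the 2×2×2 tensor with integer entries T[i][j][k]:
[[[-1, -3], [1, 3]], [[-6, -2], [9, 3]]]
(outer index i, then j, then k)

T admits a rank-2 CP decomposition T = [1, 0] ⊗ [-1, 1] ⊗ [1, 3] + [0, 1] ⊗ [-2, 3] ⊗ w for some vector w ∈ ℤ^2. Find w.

w = [3, 1]

Subtract the known terms from T to get the rank-1 residual R = [0, 1] ⊗ [-2, 3] ⊗ w, so R[i,j,k] = a[i]·b[j]·w[k]. Pick indices with nonzero a[1]·b[0] = (1)·(-2) = -2. Only the fibre through (1,0,·) is needed: R[1,0,:] = T[1,0,:] − Σₗ aₗ[1]bₗ[0]cₗ = [-6, -2] − (0)·(-1)·[1, 3] = [-6, -2]. Then w[k] = R[1,0,k] / -2 for each k, giving w = [-6, -2] / -2 = [3, 1].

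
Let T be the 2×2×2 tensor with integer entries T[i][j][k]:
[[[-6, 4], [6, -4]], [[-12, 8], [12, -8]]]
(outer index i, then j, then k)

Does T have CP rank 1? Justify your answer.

Yes

If T = a ⊗ b ⊗ c then every fibre of T is a multiple of the corresponding factor, so read the factors off the fibres through the nonzero entry T[0,0,0] = -6.
The mode-1 fibre T[:,0,0] = [-6, -12] gives a = [1, 2] (primitive direction); the mode-2 fibre T[0,:,0] = [-6, 6] gives b = [1, -1]; then c[k] = T[0,0,k] / (a[0]·b[0]) = [-6, 4] / 1 = [-6, 4].
Expanding [1, 2] ⊗ [1, -1] ⊗ [-6, 4] reproduces all 8 entries of T, so T = [1, 2] ⊗ [1, -1] ⊗ [-6, 4] and rank(T) ≤ 1.
Equivalently every frontal slice T[:,:,k] is c[k] times the rank-1 matrix [1, 2] ⊗ [1, -1]. So T has rank 1 (it is nonzero).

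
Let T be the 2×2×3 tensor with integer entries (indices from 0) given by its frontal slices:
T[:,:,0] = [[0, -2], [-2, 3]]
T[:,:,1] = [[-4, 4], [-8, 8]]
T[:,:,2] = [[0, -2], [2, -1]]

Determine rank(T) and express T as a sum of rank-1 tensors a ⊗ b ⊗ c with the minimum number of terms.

rank(T) = 3

Lower bound: the mode-3 unfolding of T (rows indexed by k, columns by (i,j) = (0,0), (0,1), (1,0), (1,1)) is [[0, -2, -2, 3], [-4, 4, -8, 8], [0, -2, 2, -1]].
There the 3×3 minor on rows k ∈ {0, 1, 2}, columns (i,j) ∈ {(0,0), (0,1), (1,0)} is det [[0, -2, -2], [-4, 4, -8], [0, -2, 2]] = -32 ≠ 0, so this unfolding has rank ≥ 3; CP rank is at least every unfolding rank, so rank(T) ≥ 3. (Flattening ranks never certify an upper bound on CP rank; for that we must actually write T with 3 rank-1 terms.)
Upper bound: T is a sum of 3 rank-1 terms, T = [0, 1] ⊗ [1, -1] ⊗ [-8, -4, -4] + [1, 1] ⊗ [1, -1] ⊗ [4, -4, 4] + [2, -1] ⊗ [2, -1] ⊗ [-1, 0, -1] (one valid choice — decompositions are not unique — normalised so each a, b is primitive with positive first nonzero entry; check it by expanding all entries), so rank(T) ≤ 3.
These bounds meet, so rank(T) = 3.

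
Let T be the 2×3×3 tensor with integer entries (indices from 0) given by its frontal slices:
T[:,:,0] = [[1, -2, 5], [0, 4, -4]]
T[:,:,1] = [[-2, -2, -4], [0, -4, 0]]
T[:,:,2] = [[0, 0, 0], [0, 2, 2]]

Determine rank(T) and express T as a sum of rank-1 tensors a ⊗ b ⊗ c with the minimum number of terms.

rank(T) = 3

Lower bound: the mode-3 unfolding of T (rows indexed by k, columns by (i,j) = (0,0), (0,1), (0,2), (1,0), (1,1), (1,2)) is [[1, -2, 5, 0, 4, -4], [-2, -2, -4, 0, -4, 0], [0, 0, 0, 0, 2, 2]].
There the 3×3 minor on rows k ∈ {0, 1, 2}, columns (i,j) ∈ {(0,0), (0,1), (1,1)} is det [[1, -2, 4], [-2, -2, -4], [0, 0, 2]] = -12 ≠ 0, so this unfolding has rank ≥ 3; CP rank is at least every unfolding rank, so rank(T) ≥ 3. (Unfolding ranks only ever bound the CP rank from below — rank(T) can be strictly larger than all of them — so the matching upper bound has to come from an explicit 3-term decomposition.)
Upper bound: T is a sum of 3 rank-1 terms, T = [0, 1] ⊗ [0, 1, 1] ⊗ [0, -2, 2] + [1, -1] ⊗ [0, 1, -1] ⊗ [-4, 2, 0] + [1, 0] ⊗ [1, 2, 1] ⊗ [1, -2, 0] (one valid choice — decompositions are not unique — normalised so each a, b is primitive with positive first nonzero entry; check it by expanding all entries), so rank(T) ≤ 3.
These bounds meet, so rank(T) = 3.
Check entry T[0,2,2] = 0: (0)·(1)·(2) + (1)·(-1)·(0) + (1)·(1)·(0) = 0.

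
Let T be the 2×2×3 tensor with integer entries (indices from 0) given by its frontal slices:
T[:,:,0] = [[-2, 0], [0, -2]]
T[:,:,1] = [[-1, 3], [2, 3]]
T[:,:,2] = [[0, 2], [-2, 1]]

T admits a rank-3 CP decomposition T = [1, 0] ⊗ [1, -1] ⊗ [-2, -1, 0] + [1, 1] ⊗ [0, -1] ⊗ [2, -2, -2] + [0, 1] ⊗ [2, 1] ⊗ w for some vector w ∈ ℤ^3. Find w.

w = [0, 1, -1]

Subtract the known terms from T to get the rank-1 residual R = [0, 1] ⊗ [2, 1] ⊗ w, so R[i,j,k] = a[i]·b[j]·w[k]. Pick indices with nonzero a[1]·b[0] = (1)·(2) = 2. Only the fibre through (1,0,·) is needed: R[1,0,:] = T[1,0,:] − Σₗ aₗ[1]bₗ[0]cₗ = [0, 2, -2] − (0)·(1)·[-2, -1, 0] − (1)·(0)·[2, -2, -2] = [0, 2, -2]. Then w[k] = R[1,0,k] / 2 for each k, giving w = [0, 2, -2] / 2 = [0, 1, -1].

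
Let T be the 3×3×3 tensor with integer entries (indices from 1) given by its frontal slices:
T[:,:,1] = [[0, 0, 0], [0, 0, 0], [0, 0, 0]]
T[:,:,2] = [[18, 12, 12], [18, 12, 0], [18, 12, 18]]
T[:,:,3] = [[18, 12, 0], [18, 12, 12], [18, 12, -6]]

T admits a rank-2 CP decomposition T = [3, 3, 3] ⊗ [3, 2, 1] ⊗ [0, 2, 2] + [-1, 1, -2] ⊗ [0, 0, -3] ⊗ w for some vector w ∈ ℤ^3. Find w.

w = [0, 2, -2]

Subtract the known terms from T to get the rank-1 residual R = [-1, 1, -2] ⊗ [0, 0, -3] ⊗ w, so R[i,j,k] = a[i]·b[j]·w[k]. Pick indices with nonzero a[1]·b[3] = (-1)·(-3) = 3. Only the fibre through (1,3,·) is needed: R[1,3,:] = T[1,3,:] − Σₗ aₗ[1]bₗ[3]cₗ = [0, 12, 0] − (3)·(1)·[0, 2, 2] = [0, 6, -6]. Then w[k] = R[1,3,k] / 3 for each k, giving w = [0, 6, -6] / 3 = [0, 2, -2].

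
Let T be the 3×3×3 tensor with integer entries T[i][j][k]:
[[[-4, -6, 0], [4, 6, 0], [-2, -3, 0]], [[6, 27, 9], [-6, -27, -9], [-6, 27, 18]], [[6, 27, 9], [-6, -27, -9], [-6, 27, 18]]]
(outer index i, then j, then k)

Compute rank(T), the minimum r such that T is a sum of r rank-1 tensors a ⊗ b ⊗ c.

Lower bound: the mode-2 unfolding of T (rows indexed by j, columns by (i,k) = (0,0), (0,1), (0,2), (1,0), (1,1), (1,2), (2,0), (2,1), (2,2)) is [[-4, -6, 0, 6, 27, 9, 6, 27, 9], [4, 6, 0, -6, -27, -9, -6, -27, -9], [-2, -3, 0, -6, 27, 18, -6, 27, 18]].
There the 2×2 minor on rows j ∈ {0, 2}, columns (i,k) ∈ {(0,0), (1,0)} is det [[-4, 6], [-2, -6]] = 36 ≠ 0, so this unfolding has rank ≥ 2; CP rank is at least every unfolding rank, so rank(T) ≥ 2. (This is only a lower bound: in general the CP rank may exceed every unfolding rank, so we still need to exhibit 2 rank-1 terms summing to T.)
Upper bound — finding two terms. Write S_k = T[:,:,k] for the frontal slices: S₀ = [[-4, 4, -2], [6, -6, -6], [6, -6, -6]], S₁ = [[-6, 6, -3], [27, -27, 27], [27, -27, 27]], S₂ = [[0, 0, 0], [9, -9, 18], [9, -9, 18]].
If T = a₁ ⊗ b₁ ⊗ c₁ + a₂ ⊗ b₂ ⊗ c₂ then each S_k = c₁[k]·a₁b₁ᵀ + c₂[k]·a₂b₂ᵀ. S₀ and S₁ are linearly independent, so a₁b₁ᵀ and a₂b₂ᵀ must span the same plane of matrices: they are the rank-1 matrices of the form x·S₀ + y·S₁.
The 2×2 minor of x·S₀ + y·S₁ on rows {0,1}, columns {0,2} is 36·x² − 81·y² = 9·(2·x − 3·y)(2·x + 3·y), vanishing at (x:y) = (3:2) and (3:-2).
M₁ = 3·S₀ + 2·S₁ = [[-24, 24, -12], [72, -72, 36], [72, -72, 36]] = (-12)·[1, -3, -3][2, -2, 1]ᵀ and M₂ = 3·S₀ − 2·S₁ = [[0, 0, 0], [-36, 36, -72], [-36, 36, -72]] = (-36)·[0, 1, 1][1, -1, 2]ᵀ, so take a₁ = [1, -3, -3], b₁ = [2, -2, 1], a₂ = [0, 1, 1], b₂ = [1, -1, 2].
Each slice is an integer combination of E₁ = a₁b₁ᵀ and E₂ = a₂b₂ᵀ: S₀ = −2·E₁ − 6·E₂, S₁ = −3·E₁ + 9·E₂, S₂ = 9·E₂; reading off coefficients, c₁ = [-2, -3, 0] and c₂ = [-6, 9, 9].
Hence T = [1, -3, -3] ⊗ [2, -2, 1] ⊗ [-2, -3, 0] + [0, 1, 1] ⊗ [1, -1, 2] ⊗ [-6, 9, 9], so rank(T) ≤ 2.
These bounds meet, so rank(T) = 2.
Check entry T[0,2,1] = -3: (1)·(1)·(-3) + (0)·(2)·(9) = -3.

2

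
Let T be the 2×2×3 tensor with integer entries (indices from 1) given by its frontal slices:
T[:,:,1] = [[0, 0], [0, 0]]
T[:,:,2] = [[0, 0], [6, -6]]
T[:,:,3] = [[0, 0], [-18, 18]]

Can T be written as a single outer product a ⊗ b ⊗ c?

If T = a ⊗ b ⊗ c then every fibre of T is a multiple of the corresponding factor, so read the factors off the fibres through the nonzero entry T[2,1,2] = 6.
The mode-1 fibre T[:,1,2] = [0, 6] gives a = (0, 1) (primitive direction); the mode-2 fibre T[2,:,2] = [6, -6] gives b = (1, -1); then c[k] = T[2,1,k] / (a[2]·b[1]) = [0, 6, -18] / 1 = (0, 6, -18).
Expanding (0, 1) ⊗ (1, -1) ⊗ (0, 6, -18) reproduces all 12 entries of T, so T = (0, 1) ⊗ (1, -1) ⊗ (0, 6, -18) and rank(T) ≤ 1.
Equivalently every frontal slice T[:,:,k] is c[k] times the rank-1 matrix (0, 1) ⊗ (1, -1). So T has rank 1 (it is nonzero).

Yes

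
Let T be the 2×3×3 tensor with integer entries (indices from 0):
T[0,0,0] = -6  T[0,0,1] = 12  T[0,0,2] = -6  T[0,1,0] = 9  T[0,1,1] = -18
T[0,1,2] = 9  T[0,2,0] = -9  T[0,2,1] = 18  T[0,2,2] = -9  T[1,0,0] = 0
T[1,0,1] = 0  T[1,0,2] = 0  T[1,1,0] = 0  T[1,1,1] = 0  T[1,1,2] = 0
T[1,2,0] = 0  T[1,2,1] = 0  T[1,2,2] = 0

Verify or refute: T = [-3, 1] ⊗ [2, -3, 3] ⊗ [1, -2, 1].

Reconstruct entry (1,0,0) from the claimed factors: Σₗ aₗ[1]bₗ[0]cₗ[0] = (1)·(2)·(1) = 2, but T[1,0,0] = 0. The claim is false.

No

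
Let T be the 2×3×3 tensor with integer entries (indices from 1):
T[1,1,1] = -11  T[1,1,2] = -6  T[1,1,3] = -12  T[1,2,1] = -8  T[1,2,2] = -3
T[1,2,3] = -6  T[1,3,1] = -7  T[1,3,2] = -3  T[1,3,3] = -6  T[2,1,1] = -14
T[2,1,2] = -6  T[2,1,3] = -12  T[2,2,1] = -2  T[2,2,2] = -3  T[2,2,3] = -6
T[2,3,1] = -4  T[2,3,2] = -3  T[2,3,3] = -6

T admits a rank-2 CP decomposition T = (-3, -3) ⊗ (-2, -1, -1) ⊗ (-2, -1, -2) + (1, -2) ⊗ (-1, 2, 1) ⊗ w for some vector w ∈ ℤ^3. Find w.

w = (-1, 0, 0)

Subtract the known terms from T to get the rank-1 residual R = (1, -2) ⊗ (-1, 2, 1) ⊗ w, so R[i,j,k] = a[i]·b[j]·w[k]. Pick indices with nonzero a[1]·b[1] = (1)·(-1) = -1. Only the fibre through (1,1,·) is needed: R[1,1,:] = T[1,1,:] − Σₗ aₗ[1]bₗ[1]cₗ = [-11, -6, -12] − (-3)·(-2)·(-2, -1, -2) = [1, 0, 0]. Then w[k] = R[1,1,k] / -1 for each k, giving w = [1, 0, 0] / -1 = (-1, 0, 0).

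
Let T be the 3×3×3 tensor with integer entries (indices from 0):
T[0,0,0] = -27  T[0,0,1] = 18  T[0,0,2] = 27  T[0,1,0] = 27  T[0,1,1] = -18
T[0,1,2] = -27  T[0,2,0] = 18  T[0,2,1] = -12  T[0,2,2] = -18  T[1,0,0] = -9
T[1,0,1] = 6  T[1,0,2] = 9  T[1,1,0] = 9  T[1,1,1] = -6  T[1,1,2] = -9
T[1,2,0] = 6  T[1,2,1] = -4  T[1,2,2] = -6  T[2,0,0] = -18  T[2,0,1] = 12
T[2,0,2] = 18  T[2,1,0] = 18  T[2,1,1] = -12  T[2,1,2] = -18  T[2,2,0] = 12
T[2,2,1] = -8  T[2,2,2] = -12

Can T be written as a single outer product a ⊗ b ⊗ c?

Yes

If T = a ⊗ b ⊗ c then every fibre of T is a multiple of the corresponding factor, so read the factors off the fibres through the nonzero entry T[0,0,0] = -27.
The mode-1 fibre T[:,0,0] = [-27, -9, -18] gives a = [3, 1, 2] (primitive direction); the mode-2 fibre T[0,:,0] = [-27, 27, 18] gives b = [3, -3, -2]; then c[k] = T[0,0,k] / (a[0]·b[0]) = [-27, 18, 27] / 9 = [-3, 2, 3].
Expanding [3, 1, 2] ⊗ [3, -3, -2] ⊗ [-3, 2, 3] reproduces all 27 entries of T, so T = [3, 1, 2] ⊗ [3, -3, -2] ⊗ [-3, 2, 3] and rank(T) ≤ 1.
Equivalently every frontal slice T[:,:,k] is c[k] times the rank-1 matrix [3, 1, 2] ⊗ [3, -3, -2]. So T has rank 1 (it is nonzero).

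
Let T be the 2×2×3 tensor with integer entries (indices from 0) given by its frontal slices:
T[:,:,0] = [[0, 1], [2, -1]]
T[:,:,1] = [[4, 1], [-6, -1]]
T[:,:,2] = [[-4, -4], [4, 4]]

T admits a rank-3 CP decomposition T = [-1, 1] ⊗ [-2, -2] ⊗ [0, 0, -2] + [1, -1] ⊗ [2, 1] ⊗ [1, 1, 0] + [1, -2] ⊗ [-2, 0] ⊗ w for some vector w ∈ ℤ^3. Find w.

w = [1, -1, 0]

Subtract the known terms from T to get the rank-1 residual R = [1, -2] ⊗ [-2, 0] ⊗ w, so R[i,j,k] = a[i]·b[j]·w[k]. Pick indices with nonzero a[0]·b[0] = (1)·(-2) = -2. Only the fibre through (0,0,·) is needed: R[0,0,:] = T[0,0,:] − Σₗ aₗ[0]bₗ[0]cₗ = [0, 4, -4] − (-1)·(-2)·[0, 0, -2] − (1)·(2)·[1, 1, 0] = [-2, 2, 0]. Then w[k] = R[0,0,k] / -2 for each k, giving w = [-2, 2, 0] / -2 = [1, -1, 0].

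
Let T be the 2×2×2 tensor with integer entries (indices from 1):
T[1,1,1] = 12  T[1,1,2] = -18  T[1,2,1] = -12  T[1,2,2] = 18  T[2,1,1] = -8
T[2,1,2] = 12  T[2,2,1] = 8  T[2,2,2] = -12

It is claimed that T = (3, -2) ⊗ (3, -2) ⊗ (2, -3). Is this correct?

Reconstruct entry (1,1,1) from the claimed factors: Σₗ aₗ[1]bₗ[1]cₗ[1] = (3)·(3)·(2) = 18, but T[1,1,1] = 12. The claim is false.

No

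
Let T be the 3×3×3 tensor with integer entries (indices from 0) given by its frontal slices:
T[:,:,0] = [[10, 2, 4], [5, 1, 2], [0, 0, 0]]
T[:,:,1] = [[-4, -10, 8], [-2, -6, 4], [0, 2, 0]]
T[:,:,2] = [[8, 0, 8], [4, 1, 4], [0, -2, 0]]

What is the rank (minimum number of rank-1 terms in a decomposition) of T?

3

Lower bound: the mode-3 unfolding of T (rows indexed by k, columns by (i,j) = (0,0), (0,1), (0,2), (1,0), (1,1), (1,2), (2,0), (2,1), (2,2)) is [[10, 2, 4, 5, 1, 2, 0, 0, 0], [-4, -10, 8, -2, -6, 4, 0, 2, 0], [8, 0, 8, 4, 1, 4, 0, -2, 0]].
There the 3×3 minor on rows k ∈ {0, 1, 2}, columns (i,j) ∈ {(0,0), (0,1), (0,2)} is det [[10, 2, 4], [-4, -10, 8], [8, 0, 8]] = -288 ≠ 0, so this unfolding has rank ≥ 3; CP rank is at least every unfolding rank, so rank(T) ≥ 3. (Flattening ranks never certify an upper bound on CP rank; for that we must actually write T with 3 rank-1 terms.)
Upper bound: T is a sum of 3 rank-1 terms, T = [1, 1, -1] (x) [0, 1, 0] (x) [0, -2, 2] + [2, 1, 0] (x) [1, -1, 2] (x) [1, 2, 2] + [2, 1, 0] (x) [2, 1, 0] (x) [2, -2, 1] (one valid choice — decompositions are not unique — normalised so each a, b is primitive with positive first nonzero entry; check it by expanding all entries), so rank(T) ≤ 3.
These bounds meet, so rank(T) = 3.
Check entry T[1,1,2] = 1: (1)·(1)·(2) + (1)·(-1)·(2) + (1)·(1)·(1) = 1.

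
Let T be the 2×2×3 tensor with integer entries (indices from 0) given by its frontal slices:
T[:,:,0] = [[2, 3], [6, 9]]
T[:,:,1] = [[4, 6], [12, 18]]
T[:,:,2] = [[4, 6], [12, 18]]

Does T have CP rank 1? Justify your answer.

The mode-1 fibre T[:,0,0] = [2, 6] gives a = [1, 3] (primitive direction); the mode-2 fibre T[0,:,0] = [2, 3] gives b = [2, 3]; then c[k] = T[0,0,k] / (a[0]·b[0]) = [2, 4, 4] / 2 = [1, 2, 2].
Expanding [1, 3] ∘ [2, 3] ∘ [1, 2, 2] reproduces all 12 entries of T, so T = [1, 3] ∘ [2, 3] ∘ [1, 2, 2] and rank(T) ≤ 1.
Equivalently every frontal slice T[:,:,k] is c[k] times the rank-1 matrix [1, 3] ∘ [2, 3]. So T has rank 1 (it is nonzero).

Yes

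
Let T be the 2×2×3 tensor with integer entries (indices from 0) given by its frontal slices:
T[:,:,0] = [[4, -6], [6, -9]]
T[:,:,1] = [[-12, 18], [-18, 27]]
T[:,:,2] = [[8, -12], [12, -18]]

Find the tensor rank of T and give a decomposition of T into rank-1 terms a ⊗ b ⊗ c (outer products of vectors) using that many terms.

rank(T) = 1

Lower bound: T ≠ 0 (e.g. T[0,0,0] = 4), so rank(T) ≥ 1.
Upper bound: if T = a ⊗ b ⊗ c then every fibre of T is a multiple of the corresponding factor, so read the factors off the fibres through the nonzero entry T[0,0,0] = 4.
The mode-1 fibre T[:,0,0] = [4, 6] gives a = [2, 3] (primitive direction); the mode-2 fibre T[0,:,0] = [4, -6] gives b = [2, -3]; then c[k] = T[0,0,k] / (a[0]·b[0]) = [4, -12, 8] / 4 = [1, -3, 2].
Expanding [2, 3] ⊗ [2, -3] ⊗ [1, -3, 2] reproduces all 12 entries of T, so T = [2, 3] ⊗ [2, -3] ⊗ [1, -3, 2] and rank(T) ≤ 1.
These bounds meet, so rank(T) = 1.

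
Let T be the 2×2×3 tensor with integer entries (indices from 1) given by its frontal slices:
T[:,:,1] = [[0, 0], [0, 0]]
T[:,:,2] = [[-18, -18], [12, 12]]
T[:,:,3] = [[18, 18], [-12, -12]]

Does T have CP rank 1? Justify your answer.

If T = a ∘ b ∘ c then every fibre of T is a multiple of the corresponding factor, so read the factors off the fibres through the nonzero entry T[1,1,2] = -18.
The mode-1 fibre T[:,1,2] = [-18, 12] gives a = [3, -2] (primitive direction); the mode-2 fibre T[1,:,2] = [-18, -18] gives b = [1, 1]; then c[k] = T[1,1,k] / (a[1]·b[1]) = [0, -18, 18] / 3 = [0, -6, 6].
Expanding [3, -2] ∘ [1, 1] ∘ [0, -6, 6] reproduces all 12 entries of T, so T = [3, -2] ∘ [1, 1] ∘ [0, -6, 6] and rank(T) ≤ 1.
Equivalently every frontal slice T[:,:,k] is c[k] times the rank-1 matrix [3, -2] ∘ [1, 1]. So T has rank 1 (it is nonzero).

Yes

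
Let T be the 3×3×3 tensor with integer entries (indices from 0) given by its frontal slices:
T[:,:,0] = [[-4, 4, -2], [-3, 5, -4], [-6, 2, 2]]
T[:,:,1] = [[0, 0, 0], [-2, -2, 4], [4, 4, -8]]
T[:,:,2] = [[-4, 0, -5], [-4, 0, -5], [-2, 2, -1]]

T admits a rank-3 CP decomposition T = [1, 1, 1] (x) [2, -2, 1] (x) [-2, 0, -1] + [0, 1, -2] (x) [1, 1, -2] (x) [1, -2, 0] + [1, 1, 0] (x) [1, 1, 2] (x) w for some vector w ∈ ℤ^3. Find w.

w = [0, 0, -2]

Subtract the known terms from T to get the rank-1 residual R = [1, 1, 0] (x) [1, 1, 2] (x) w, so R[i,j,k] = a[i]·b[j]·w[k]. Pick indices with nonzero a[0]·b[0] = (1)·(1) = 1. Only the fibre through (0,0,·) is needed: R[0,0,:] = T[0,0,:] − Σₗ aₗ[0]bₗ[0]cₗ = [-4, 0, -4] − (1)·(2)·[-2, 0, -1] − (0)·(1)·[1, -2, 0] = [0, 0, -2]. Then w[k] = R[0,0,k] / 1 for each k, giving w = [0, 0, -2] / 1 = [0, 0, -2].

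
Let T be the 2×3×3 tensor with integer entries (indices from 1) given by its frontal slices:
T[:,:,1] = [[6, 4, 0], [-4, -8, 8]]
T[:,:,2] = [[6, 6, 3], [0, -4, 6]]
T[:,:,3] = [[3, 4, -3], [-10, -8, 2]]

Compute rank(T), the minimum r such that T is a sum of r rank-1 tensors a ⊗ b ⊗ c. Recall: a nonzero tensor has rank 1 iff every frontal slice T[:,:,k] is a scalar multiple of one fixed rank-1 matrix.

Lower bound: in the mode-3 unfolding of T (rows indexed by k, columns by (i,j)) the 3×3 minor on rows k ∈ {1, 2, 3}, columns (i,j) ∈ {(1,1), (1,2), (1,3)} is det [[6, 4, 0], [6, 6, 3], [3, 4, -3]] = -72 ≠ 0, so that unfolding has rank ≥ 3 and hence rank(T) ≥ 3 (CP rank is at least every unfolding rank, though it can be larger).
Upper bound: T is a sum of 3 rank-1 terms, T = [1, -2] ⊗ [2, 2, -1] ⊗ [2, 1, 2] + [1, 0] ⊗ [1, 2, 1] ⊗ [0, 2, 0] + [1, 2] ⊗ [1, 0, 1] ⊗ [2, 2, -1] (written with every a and b primitive with positive leading entry and the scale carried by c; CP decompositions are not unique, and this one is verified by expanding entrywise), so rank(T) ≤ 3.
These bounds meet, so rank(T) = 3.

3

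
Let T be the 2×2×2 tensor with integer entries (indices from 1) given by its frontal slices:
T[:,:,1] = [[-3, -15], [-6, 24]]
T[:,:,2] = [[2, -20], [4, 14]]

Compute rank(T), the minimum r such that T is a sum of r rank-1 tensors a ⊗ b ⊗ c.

Lower bound: the mode-3 unfolding of T (rows indexed by k, columns by (i,j) = (1,1), (1,2), (2,1), (2,2)) is [[-3, -15, -6, 24], [2, -20, 4, 14]].
There the 2×2 minor on rows k ∈ {1, 2}, columns (i,j) ∈ {(1,1), (1,2)} is det [[-3, -15], [2, -20]] = 90 ≠ 0, so this unfolding has rank ≥ 2; CP rank is at least every unfolding rank, so rank(T) ≥ 2. (This is only a lower bound: in general the CP rank may exceed every unfolding rank, so we still need to exhibit 2 rank-1 terms summing to T.)
Upper bound — finding two terms. Write S_k = T[:,:,k] for the frontal slices: S₁ = [[-3, -15], [-6, 24]], S₂ = [[2, -20], [4, 14]].
If T = a₁ ⊗ b₁ ⊗ c₁ + a₂ ⊗ b₂ ⊗ c₂ then each S_k = c₁[k]·a₁b₁ᵀ + c₂[k]·a₂b₂ᵀ. S₁ and S₂ are linearly independent, so a₁b₁ᵀ and a₂b₂ᵀ must span the same plane of matrices: they are the rank-1 matrices of the form x·S₁ + y·S₂.
det(x·S₁ + y·S₂) is −162·x² − 54·xy + 108·y² = (-54)·(3·x − 2·y)(x + y), vanishing at (x:y) = (2:3) and (1:-1).
M₁ = 2·S₁ + 3·S₂ = [[0, -90], [0, 90]] = (-90)·[1, -1][0, 1]ᵀ and M₂ = S₁ − S₂ = [[-5, 5], [-10, 10]] = (-5)·[1, 2][1, -1]ᵀ, so take a₁ = [1, -1], b₁ = [0, 1], a₂ = [1, 2], b₂ = [1, -1].
Each slice is an integer combination of E₁ = a₁b₁ᵀ and E₂ = a₂b₂ᵀ: S₁ = −18·E₁ − 3·E₂, S₂ = −18·E₁ + 2·E₂; reading off coefficients, c₁ = [-18, -18] and c₂ = [-3, 2].
Hence T = [1, -1] ⊗ [0, 1] ⊗ [-18, -18] + [1, 2] ⊗ [1, -1] ⊗ [-3, 2], so rank(T) ≤ 2.
These bounds meet, so rank(T) = 2.

2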